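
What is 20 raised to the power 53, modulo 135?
50

Repeated squaring. Binary of 53 = 110101.
20^1 ≡ 20 (mod 135); 20^2 ≡ 130 (mod 135); 20^4 ≡ 25 (mod 135); 20^8 ≡ 85 (mod 135); 20^16 ≡ 70 (mod 135); 20^32 ≡ 40 (mod 135)
20^53 = 20^1 × 20^4 × 20^16 × 20^32 ≡ 50 (mod 135)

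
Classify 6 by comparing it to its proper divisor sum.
perfect

Proper divisors of 6: sum = 1 + 2 + 3 = 6
Since 6 = 6, 6 is perfect.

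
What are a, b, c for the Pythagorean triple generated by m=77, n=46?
(3813, 7084, 8045)

Euclid's formula: a = m² - n², b = 2mn, c = m² + n²
m = 77, n = 46
a = 77² - 46² = 5929 - 2116 = 3813
b = 2 × 77 × 46 = 7084
c = 77² + 46² = 5929 + 2116 = 8045
Verification: 3813² + 7084² = 14538969 + 50183056 = 64722025 = 8045² ✓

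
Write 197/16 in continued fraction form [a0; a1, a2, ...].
[12; 3, 5]

Euclidean algorithm steps:
197 = 12 × 16 + 5
16 = 3 × 5 + 1
5 = 5 × 1 + 0
Continued fraction: [12; 3, 5]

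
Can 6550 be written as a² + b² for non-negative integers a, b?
Not possible

Factorization: 6550 = 2 × 5^2 × 131
By Fermat: n is sum of two squares iff every prime p ≡ 3 (mod 4) appears to even power.
Prime(s) ≡ 3 (mod 4) with odd exponent: [(131, 1)]
Therefore 6550 cannot be expressed as a² + b².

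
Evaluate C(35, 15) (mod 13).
7

Using Lucas' theorem:
Write n=35 and k=15 in base 13:
n in base 13: [2, 9]
k in base 13: [1, 2]
C(35,15) mod 13 = ∏ C(n_i, k_i) mod 13
Digit binomials (mod 13): C(2,1) = 2; C(9,2) = 36 ≡ 10
Product: 2 × 10 = 20 ≡ 7 (mod 13)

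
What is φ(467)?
466

467 = 467
φ(n) = n × ∏(1 - 1/p) for each prime p dividing n
φ(467) = 467 × (1 - 1/467) = 466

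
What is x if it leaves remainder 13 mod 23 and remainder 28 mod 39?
496

Using Chinese Remainder Theorem:
M = 23 × 39 = 897
M1 = 39, M2 = 23
y1 = 39^(-1) mod 23 = 13
y2 = 23^(-1) mod 39 = 17
x = (13×39×13 + 28×23×17) mod 897 = 496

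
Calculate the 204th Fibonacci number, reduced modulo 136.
128

Matrix identity: Q^n = [[F_(n+1), F_n], [F_n, F_(n-1)]] with Q = [[1,1],[1,0]].
n = 204 = 11001100₂. Square-and-multiply, entries mod 136:
Q^1 = [[1,1],[1,0]]
Q^3 = (Q^1)²·Q = [[3,2],[2,1]]
Q^6 = (Q^3)² = [[13,8],[8,5]]
Q^12 = (Q^6)² = [[97,8],[8,89]]
Q^25 = (Q^12)²·Q = [[81,89],[89,128]]
Q^51 = (Q^25)²·Q = [[35,66],[66,105]]
Q^102 = (Q^51)² = [[5,128],[128,13]]
Q^204 = (Q^102)² = [[89,128],[128,97]]
F_204 mod 136 = Q^204[0][1] = 128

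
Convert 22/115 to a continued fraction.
[0; 5, 4, 2, 2]

Euclidean algorithm steps:
22 = 0 × 115 + 22
115 = 5 × 22 + 5
22 = 4 × 5 + 2
5 = 2 × 2 + 1
2 = 2 × 1 + 0
Continued fraction: [0; 5, 4, 2, 2]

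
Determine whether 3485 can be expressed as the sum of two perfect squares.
2² + 59² (a=2, b=59)

Factorization: 3485 = 5 × 17 × 41
By Fermat: n is sum of two squares iff every prime p ≡ 3 (mod 4) appears to even power.
All primes ≡ 3 (mod 4) appear to even power.
Search a = 0, 1, 2, … for 3485 - a² a perfect square: first hit at a = 2: 3485 - 4 = 3481 = 59².
3485 = 2² + 59² = 4 + 3481 ✓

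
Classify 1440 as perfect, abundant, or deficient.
abundant

Proper divisors of 1440: sum = 1 + 2 + 3 + 4 + 5 + 6 + 8 + 9 + ... + 288 + 360 + 480 + 720 (35 divisors) = 3474
Since 3474 > 1440, 1440 is abundant.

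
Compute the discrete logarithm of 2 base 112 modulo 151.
110

Baby-step giant-step with step n = ⌈√151⌉ = 13.
Baby steps 112^j mod 151 (j:value) for j=0..12: 0:1, 1:112, 2:11, 3:24, 4:121, 5:113, 6:123, 7:35, 8:145, 9:83, 10:85, 11:7, 12:29.
Giant-step multiplier: 112^(-13) ≡ 112^(150-13) = 112^137 ≡ 51 (mod 151).
Giant steps γ_i = 2·51^i mod 151: γ_0=2, γ_1=102, γ_2=68, γ_3=146, γ_4=47, γ_5=132, γ_6=88, γ_7=109, γ_8=123 (in table at j=6).
x = i·n + j = 8·13 + 6 = 110.
Check: 112^110 ≡ 2 (mod 151).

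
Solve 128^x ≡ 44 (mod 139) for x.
90

Baby-step giant-step with step n = ⌈√139⌉ = 12.
Baby steps 128^j mod 139 (j:value) for j=0..11: 0:1, 1:128, 2:121, 3:59, 4:46, 5:50, 6:6, 7:73, 8:31, 9:76, 10:137, 11:22.
Giant-step multiplier: 128^(-12) ≡ 128^(138-12) = 128^126 ≡ 112 (mod 139).
Giant steps γ_i = 44·112^i mod 139: γ_0=44, γ_1=63, γ_2=106, γ_3=57, γ_4=129, γ_5=131, γ_6=77, γ_7=6 (in table at j=6).
x = i·n + j = 7·12 + 6 = 90.
Check: 128^90 ≡ 44 (mod 139).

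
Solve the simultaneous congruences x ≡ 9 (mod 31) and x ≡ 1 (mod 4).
9

Using Chinese Remainder Theorem:
M = 31 × 4 = 124
M1 = 4, M2 = 31
y1 = 4^(-1) mod 31 = 8
y2 = 31^(-1) mod 4 = 3
x = (9×4×8 + 1×31×3) mod 124 = 9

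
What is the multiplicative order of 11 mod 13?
12

13 is prime, so ord(11) divides φ(13) = 12.
Divisors of 12: 1, 2, 3, 4, 6, 12.
Repeated squaring: 11^1 ≡ 11, 11^2 ≡ 4, 11^4 ≡ 3, 11^8 ≡ 9 (mod 13).
Test 11^d mod 13 for each divisor d in increasing order:
11^1 ≡ 11
11^2 ≡ 4
11^3 = 11^2·11^1 ≡ 5
11^4 ≡ 3
11^6 = 11^4·11^2 ≡ 12
11^12 = 11^8·11^4 ≡ 1  ← first divisor giving 1
The order is 12.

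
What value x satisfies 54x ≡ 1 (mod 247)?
215

gcd(54, 247) = 1, so the inverse exists.
Extended Euclidean algorithm on (247, 54):
247 = 4 × 54 + 31  ⟹  31 = (1)·247 + (-4)·54
54 = 1 × 31 + 23  ⟹  23 = (-1)·247 + (5)·54
31 = 1 × 23 + 8  ⟹  8 = (2)·247 + (-9)·54
23 = 2 × 8 + 7  ⟹  7 = (-5)·247 + (23)·54
8 = 1 × 7 + 1  ⟹  1 = (7)·247 + (-32)·54
So (-32)·54 ≡ 1 (mod 247), i.e. 54^(-1) ≡ -32 ≡ 215 (mod 247).
Check: 54 × 215 = 11610 ≡ 1 (mod 247)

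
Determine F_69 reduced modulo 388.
162

Matrix identity: Q^n = [[F_(n+1), F_n], [F_n, F_(n-1)]] with Q = [[1,1],[1,0]].
n = 69 = 1000101₂. Square-and-multiply, entries mod 388:
Q^1 = [[1,1],[1,0]]
Q^2 = (Q^1)² = [[2,1],[1,1]]
Q^4 = (Q^2)² = [[5,3],[3,2]]
Q^8 = (Q^4)² = [[34,21],[21,13]]
Q^17 = (Q^8)²·Q = [[256,45],[45,211]]
Q^34 = (Q^17)² = [[49,63],[63,374]]
Q^69 = (Q^34)²·Q = [[39,162],[162,265]]
F_69 mod 388 = Q^69[0][1] = 162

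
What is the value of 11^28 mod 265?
121

Repeated squaring. Binary of 28 = 11100.
11^1 ≡ 11 (mod 265); 11^2 ≡ 121 (mod 265); 11^4 ≡ 66 (mod 265); 11^8 ≡ 116 (mod 265); 11^16 ≡ 206 (mod 265)
11^28 = 11^4 × 11^8 × 11^16 ≡ 121 (mod 265)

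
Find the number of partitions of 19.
490

p(n) counts ways to write n as a sum of positive integers (order ignored).
Euler's pentagonal recurrence: p(k) = p(k-1) + p(k-2) - p(k-5) - p(k-7) + p(k-12) + p(k-15) - ... (offsets j(3j∓1)/2, signs ++--, p(0)=1, p(<0)=0).
DP table for k = 0..18: p(0)=1, p(1)=1, p(2)=2, p(3)=3, p(4)=5, p(5)=7, p(6)=11, p(7)=15, p(8)=22, p(9)=30, p(10)=42, p(11)=56, p(12)=77, p(13)=101, p(14)=135, p(15)=176, p(16)=231, p(17)=297, p(18)=385.
Final step: p(19) = p(18) + p(17) - p(14) - p(12) + p(7) + p(4)
= 385 + 297 - 135 - 77 + 15 + 5
= 490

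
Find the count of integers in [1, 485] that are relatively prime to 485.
384

485 = 5 × 97
φ(n) = n × ∏(1 - 1/p) for each prime p dividing n
φ(485) = 485 × (1 - 1/5) × (1 - 1/97) = 384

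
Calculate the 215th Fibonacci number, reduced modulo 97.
10

Matrix identity: Q^n = [[F_(n+1), F_n], [F_n, F_(n-1)]] with Q = [[1,1],[1,0]].
n = 215 = 11010111₂. Square-and-multiply, entries mod 97:
Q^1 = [[1,1],[1,0]]
Q^3 = (Q^1)²·Q = [[3,2],[2,1]]
Q^6 = (Q^3)² = [[13,8],[8,5]]
Q^13 = (Q^6)²·Q = [[86,39],[39,47]]
Q^26 = (Q^13)² = [[90,46],[46,44]]
Q^53 = (Q^26)²·Q = [[84,31],[31,53]]
Q^107 = (Q^53)²·Q = [[42,63],[63,76]]
Q^215 = (Q^107)²·Q = [[72,10],[10,62]]
F_215 mod 97 = Q^215[0][1] = 10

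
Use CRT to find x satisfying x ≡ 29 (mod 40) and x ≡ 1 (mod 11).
309

Using Chinese Remainder Theorem:
M = 40 × 11 = 440
M1 = 11, M2 = 40
y1 = 11^(-1) mod 40 = 11
y2 = 40^(-1) mod 11 = 8
x = (29×11×11 + 1×40×8) mod 440 = 309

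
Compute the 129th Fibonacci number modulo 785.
574

Matrix identity: Q^n = [[F_(n+1), F_n], [F_n, F_(n-1)]] with Q = [[1,1],[1,0]].
n = 129 = 10000001₂. Square-and-multiply, entries mod 785:
Q^1 = [[1,1],[1,0]]
Q^2 = (Q^1)² = [[2,1],[1,1]]
Q^4 = (Q^2)² = [[5,3],[3,2]]
Q^8 = (Q^4)² = [[34,21],[21,13]]
Q^16 = (Q^8)² = [[27,202],[202,610]]
Q^32 = (Q^16)² = [[713,719],[719,779]]
Q^64 = (Q^32)² = [[120,438],[438,467]]
Q^129 = (Q^64)²·Q = [[200,574],[574,411]]
F_129 mod 785 = Q^129[0][1] = 574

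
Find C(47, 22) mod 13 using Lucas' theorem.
0

Using Lucas' theorem:
Write n=47 and k=22 in base 13:
n in base 13: [3, 8]
k in base 13: [1, 9]
C(47,22) mod 13 = ∏ C(n_i, k_i) mod 13
Digit binomials (mod 13): C(3,1) = 3; C(8,9) = 0 (k_i > n_i)
Product: 3 × 0 = 0 ≡ 0 (mod 13)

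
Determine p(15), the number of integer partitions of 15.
176

p(n) counts ways to write n as a sum of positive integers (order ignored).
Euler's pentagonal recurrence: p(k) = p(k-1) + p(k-2) - p(k-5) - p(k-7) + p(k-12) + p(k-15) - ... (offsets j(3j∓1)/2, signs ++--, p(0)=1, p(<0)=0).
DP table for k = 0..14: p(0)=1, p(1)=1, p(2)=2, p(3)=3, p(4)=5, p(5)=7, p(6)=11, p(7)=15, p(8)=22, p(9)=30, p(10)=42, p(11)=56, p(12)=77, p(13)=101, p(14)=135.
Final step: p(15) = p(14) + p(13) - p(10) - p(8) + p(3) + p(0)
= 135 + 101 - 42 - 22 + 3 + 1
= 176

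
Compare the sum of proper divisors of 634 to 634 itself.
deficient

Proper divisors of 634: sum = 1 + 2 + 317 = 320
Since 320 < 634, 634 is deficient.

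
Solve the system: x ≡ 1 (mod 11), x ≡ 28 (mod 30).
298

Using Chinese Remainder Theorem:
M = 11 × 30 = 330
M1 = 30, M2 = 11
y1 = 30^(-1) mod 11 = 7
y2 = 11^(-1) mod 30 = 11
x = (1×30×7 + 28×11×11) mod 330 = 298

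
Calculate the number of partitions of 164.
156919475295

p(n) counts ways to write n as a sum of positive integers (order ignored).
Euler's pentagonal recurrence: p(k) = p(k-1) + p(k-2) - p(k-5) - p(k-7) + p(k-12) + p(k-15) - ... (offsets j(3j∓1)/2, signs ++--, p(0)=1, p(<0)=0).
DP table for k = 0..163: p(0)=1, p(1)=1, p(2)=2, p(3)=3, p(4)=5, p(5)=7, p(6)=11, p(7)=15, p(8)=22, p(9)=30, p(10)=42, p(11)=56, p(12)=77, p(13)=101, p(14)=135, p(15)=176, p(16)=231, p(17)=297, p(18)=385, p(19)=490, p(20)=627, p(21)=792, p(22)=1002, p(23)=1255, p(24)=1575, p(25)=1958, p(26)=2436, p(27)=3010, p(28)=3718, p(29)=4565, p(30)=5604, p(31)=6842, p(32)=8349, p(33)=10143, p(34)=12310, p(35)=14883, p(36)=17977, p(37)=21637, p(38)=26015, p(39)=31185, p(40)=37338, p(41)=44583, p(42)=53174, p(43)=63261, p(44)=75175, p(45)=89134, p(46)=105558, p(47)=124754, p(48)=147273, p(49)=173525, p(50)=204226, p(51)=239943, p(52)=281589, p(53)=329931, p(54)=386155, p(55)=451276, p(56)=526823, p(57)=614154, p(58)=715220, p(59)=831820, p(60)=966467, p(61)=1121505, p(62)=1300156, p(63)=1505499, p(64)=1741630, p(65)=2012558, p(66)=2323520, p(67)=2679689, p(68)=3087735, p(69)=3554345, p(70)=4087968, p(71)=4697205, p(72)=5392783, p(73)=6185689, p(74)=7089500, p(75)=8118264, p(76)=9289091, p(77)=10619863, p(78)=12132164, p(79)=13848650, p(80)=15796476, p(81)=18004327, p(82)=20506255, p(83)=23338469, p(84)=26543660, p(85)=30167357, p(86)=34262962, p(87)=38887673, p(88)=44108109, p(89)=49995925, p(90)=56634173, p(91)=64112359, p(92)=72533807, p(93)=82010177, p(94)=92669720, p(95)=104651419, p(96)=118114304, p(97)=133230930, p(98)=150198136, p(99)=169229875, p(100)=190569292, p(101)=214481126, p(102)=241265379, p(103)=271248950, p(104)=304801365, p(105)=342325709, p(106)=384276336, p(107)=431149389, p(108)=483502844, p(109)=541946240, p(110)=607163746, p(111)=679903203, p(112)=761002156, p(113)=851376628, p(114)=952050665, p(115)=1064144451, p(116)=1188908248, p(117)=1327710076, p(118)=1482074143, p(119)=1653668665, p(120)=1844349560, p(121)=2056148051, p(122)=2291320912, p(123)=2552338241, p(124)=2841940500, p(125)=3163127352, p(126)=3519222692, p(127)=3913864295, p(128)=4351078600, p(129)=4835271870, p(130)=5371315400, p(131)=5964539504, p(132)=6620830889, p(133)=7346629512, p(134)=8149040695, p(135)=9035836076, p(136)=10015581680, p(137)=11097645016, p(138)=12292341831, p(139)=13610949895, p(140)=15065878135, p(141)=16670689208, p(142)=18440293320, p(143)=20390982757, p(144)=22540654445, p(145)=24908858009, p(146)=27517052599, p(147)=30388671978, p(148)=33549419497, p(149)=37027355200, p(150)=40853235313, p(151)=45060624582, p(152)=49686288421, p(153)=54770336324, p(154)=60356673280, p(155)=66493182097, p(156)=73232243759, p(157)=80630964769, p(158)=88751778802, p(159)=97662728555, p(160)=107438159466, p(161)=118159068427, p(162)=129913904637, p(163)=142798995930.
Final step: p(164) = p(163) + p(162) - p(159) - p(157) + p(152) + p(149) - p(142) - p(138) + p(129) + p(124) - p(113) - p(107) + p(94) + p(87) - p(72) - p(64) + p(47) + p(38) - p(19) - p(9)
= 142798995930 + 129913904637 - 97662728555 - 80630964769 + 49686288421 + 37027355200 - 18440293320 - 12292341831 + 4835271870 + 2841940500 - 851376628 - 431149389 + 92669720 + 38887673 - 5392783 - 1741630 + 124754 + 26015 - 490 - 30
= 156919475295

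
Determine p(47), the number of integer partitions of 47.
124754

p(n) counts ways to write n as a sum of positive integers (order ignored).
Euler's pentagonal recurrence: p(k) = p(k-1) + p(k-2) - p(k-5) - p(k-7) + p(k-12) + p(k-15) - ... (offsets j(3j∓1)/2, signs ++--, p(0)=1, p(<0)=0).
DP table for k = 0..46: p(0)=1, p(1)=1, p(2)=2, p(3)=3, p(4)=5, p(5)=7, p(6)=11, p(7)=15, p(8)=22, p(9)=30, p(10)=42, p(11)=56, p(12)=77, p(13)=101, p(14)=135, p(15)=176, p(16)=231, p(17)=297, p(18)=385, p(19)=490, p(20)=627, p(21)=792, p(22)=1002, p(23)=1255, p(24)=1575, p(25)=1958, p(26)=2436, p(27)=3010, p(28)=3718, p(29)=4565, p(30)=5604, p(31)=6842, p(32)=8349, p(33)=10143, p(34)=12310, p(35)=14883, p(36)=17977, p(37)=21637, p(38)=26015, p(39)=31185, p(40)=37338, p(41)=44583, p(42)=53174, p(43)=63261, p(44)=75175, p(45)=89134, p(46)=105558.
Final step: p(47) = p(46) + p(45) - p(42) - p(40) + p(35) + p(32) - p(25) - p(21) + p(12) + p(7)
= 105558 + 89134 - 53174 - 37338 + 14883 + 8349 - 1958 - 792 + 77 + 15
= 124754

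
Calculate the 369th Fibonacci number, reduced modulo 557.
2

Matrix identity: Q^n = [[F_(n+1), F_n], [F_n, F_(n-1)]] with Q = [[1,1],[1,0]].
n = 369 = 101110001₂. Square-and-multiply, entries mod 557:
Q^1 = [[1,1],[1,0]]
Q^2 = (Q^1)² = [[2,1],[1,1]]
Q^5 = (Q^2)²·Q = [[8,5],[5,3]]
Q^11 = (Q^5)²·Q = [[144,89],[89,55]]
Q^23 = (Q^11)²·Q = [[137,250],[250,444]]
Q^46 = (Q^23)² = [[504,430],[430,74]]
Q^92 = (Q^46)² = [[0,118],[118,439]]
Q^184 = (Q^92)² = [[556,1],[1,555]]
Q^369 = (Q^184)²·Q = [[556,2],[2,554]]
F_369 mod 557 = Q^369[0][1] = 2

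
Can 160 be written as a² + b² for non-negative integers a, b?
4² + 12² (a=4, b=12)

Factorization: 160 = 2^5 × 5
By Fermat: n is sum of two squares iff every prime p ≡ 3 (mod 4) appears to even power.
All primes ≡ 3 (mod 4) appear to even power.
Search a = 0, 1, 2, … for 160 - a² a perfect square: first hit at a = 4: 160 - 16 = 144 = 12².
160 = 4² + 12² = 16 + 144 ✓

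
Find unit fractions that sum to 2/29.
1/15 + 1/435

Greedy algorithm:
2/29: ceiling(29/2) = 15, use 1/15
1/435: ceiling(435/1) = 435, use 1/435
Result: 2/29 = 1/15 + 1/435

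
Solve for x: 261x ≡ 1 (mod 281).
14

gcd(261, 281) = 1, so the inverse exists.
Extended Euclidean algorithm on (281, 261):
281 = 1 × 261 + 20  ⟹  20 = (1)·281 + (-1)·261
261 = 13 × 20 + 1  ⟹  1 = (-13)·281 + (14)·261
So (14)·261 ≡ 1 (mod 281), i.e. 261^(-1) ≡ 14 (mod 281).
Check: 261 × 14 = 3654 ≡ 1 (mod 281)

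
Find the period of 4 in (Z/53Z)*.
26

53 is prime, so ord(4) divides φ(53) = 52.
Divisors of 52: 1, 2, 4, 13, 26, 52.
Repeated squaring: 4^1 ≡ 4, 4^2 ≡ 16, 4^4 ≡ 44, 4^8 ≡ 28, 4^16 ≡ 42, 4^32 ≡ 15 (mod 53).
Test 4^d mod 53 for each divisor d in increasing order:
4^1 ≡ 4
4^2 ≡ 16
4^4 ≡ 44
4^13 = 4^8·4^4·4^1 ≡ 52
4^26 = 4^16·4^8·4^2 ≡ 1  ← first divisor giving 1
The order is 26.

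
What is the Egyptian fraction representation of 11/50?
1/5 + 1/50

Greedy algorithm:
11/50: ceiling(50/11) = 5, use 1/5
1/50: ceiling(50/1) = 50, use 1/50
Result: 11/50 = 1/5 + 1/50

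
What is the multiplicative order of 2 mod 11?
10

11 is prime, so ord(2) divides φ(11) = 10.
Divisors of 10: 1, 2, 5, 10.
Repeated squaring: 2^1 ≡ 2, 2^2 ≡ 4, 2^4 ≡ 5, 2^8 ≡ 3 (mod 11).
Test 2^d mod 11 for each divisor d in increasing order:
2^1 ≡ 2
2^2 ≡ 4
2^5 = 2^4·2^1 ≡ 10
2^10 = 2^8·2^2 ≡ 1  ← first divisor giving 1
The order is 10.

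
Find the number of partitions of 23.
1255

p(n) counts ways to write n as a sum of positive integers (order ignored).
Euler's pentagonal recurrence: p(k) = p(k-1) + p(k-2) - p(k-5) - p(k-7) + p(k-12) + p(k-15) - ... (offsets j(3j∓1)/2, signs ++--, p(0)=1, p(<0)=0).
DP table for k = 0..22: p(0)=1, p(1)=1, p(2)=2, p(3)=3, p(4)=5, p(5)=7, p(6)=11, p(7)=15, p(8)=22, p(9)=30, p(10)=42, p(11)=56, p(12)=77, p(13)=101, p(14)=135, p(15)=176, p(16)=231, p(17)=297, p(18)=385, p(19)=490, p(20)=627, p(21)=792, p(22)=1002.
Final step: p(23) = p(22) + p(21) - p(18) - p(16) + p(11) + p(8) - p(1)
= 1002 + 792 - 385 - 231 + 56 + 22 - 1
= 1255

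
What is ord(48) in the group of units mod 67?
66

67 is prime, so ord(48) divides φ(67) = 66.
Divisors of 66: 1, 2, 3, 6, 11, 22, 33, 66.
Repeated squaring: 48^1 ≡ 48, 48^2 ≡ 26, 48^4 ≡ 6, 48^8 ≡ 36, 48^16 ≡ 23, 48^32 ≡ 60, 48^64 ≡ 49 (mod 67).
Test 48^d mod 67 for each divisor d in increasing order:
48^1 ≡ 48
48^2 ≡ 26
48^3 = 48^2·48^1 ≡ 42
48^6 = 48^4·48^2 ≡ 22
48^11 = 48^8·48^2·48^1 ≡ 38
48^22 = 48^16·48^4·48^2 ≡ 37
48^33 = 48^32·48^1 ≡ 66
48^66 = 48^64·48^2 ≡ 1  ← first divisor giving 1
The order is 66.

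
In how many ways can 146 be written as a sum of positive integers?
27517052599

p(n) counts ways to write n as a sum of positive integers (order ignored).
Euler's pentagonal recurrence: p(k) = p(k-1) + p(k-2) - p(k-5) - p(k-7) + p(k-12) + p(k-15) - ... (offsets j(3j∓1)/2, signs ++--, p(0)=1, p(<0)=0).
DP table for k = 0..145: p(0)=1, p(1)=1, p(2)=2, p(3)=3, p(4)=5, p(5)=7, p(6)=11, p(7)=15, p(8)=22, p(9)=30, p(10)=42, p(11)=56, p(12)=77, p(13)=101, p(14)=135, p(15)=176, p(16)=231, p(17)=297, p(18)=385, p(19)=490, p(20)=627, p(21)=792, p(22)=1002, p(23)=1255, p(24)=1575, p(25)=1958, p(26)=2436, p(27)=3010, p(28)=3718, p(29)=4565, p(30)=5604, p(31)=6842, p(32)=8349, p(33)=10143, p(34)=12310, p(35)=14883, p(36)=17977, p(37)=21637, p(38)=26015, p(39)=31185, p(40)=37338, p(41)=44583, p(42)=53174, p(43)=63261, p(44)=75175, p(45)=89134, p(46)=105558, p(47)=124754, p(48)=147273, p(49)=173525, p(50)=204226, p(51)=239943, p(52)=281589, p(53)=329931, p(54)=386155, p(55)=451276, p(56)=526823, p(57)=614154, p(58)=715220, p(59)=831820, p(60)=966467, p(61)=1121505, p(62)=1300156, p(63)=1505499, p(64)=1741630, p(65)=2012558, p(66)=2323520, p(67)=2679689, p(68)=3087735, p(69)=3554345, p(70)=4087968, p(71)=4697205, p(72)=5392783, p(73)=6185689, p(74)=7089500, p(75)=8118264, p(76)=9289091, p(77)=10619863, p(78)=12132164, p(79)=13848650, p(80)=15796476, p(81)=18004327, p(82)=20506255, p(83)=23338469, p(84)=26543660, p(85)=30167357, p(86)=34262962, p(87)=38887673, p(88)=44108109, p(89)=49995925, p(90)=56634173, p(91)=64112359, p(92)=72533807, p(93)=82010177, p(94)=92669720, p(95)=104651419, p(96)=118114304, p(97)=133230930, p(98)=150198136, p(99)=169229875, p(100)=190569292, p(101)=214481126, p(102)=241265379, p(103)=271248950, p(104)=304801365, p(105)=342325709, p(106)=384276336, p(107)=431149389, p(108)=483502844, p(109)=541946240, p(110)=607163746, p(111)=679903203, p(112)=761002156, p(113)=851376628, p(114)=952050665, p(115)=1064144451, p(116)=1188908248, p(117)=1327710076, p(118)=1482074143, p(119)=1653668665, p(120)=1844349560, p(121)=2056148051, p(122)=2291320912, p(123)=2552338241, p(124)=2841940500, p(125)=3163127352, p(126)=3519222692, p(127)=3913864295, p(128)=4351078600, p(129)=4835271870, p(130)=5371315400, p(131)=5964539504, p(132)=6620830889, p(133)=7346629512, p(134)=8149040695, p(135)=9035836076, p(136)=10015581680, p(137)=11097645016, p(138)=12292341831, p(139)=13610949895, p(140)=15065878135, p(141)=16670689208, p(142)=18440293320, p(143)=20390982757, p(144)=22540654445, p(145)=24908858009.
Final step: p(146) = p(145) + p(144) - p(141) - p(139) + p(134) + p(131) - p(124) - p(120) + p(111) + p(106) - p(95) - p(89) + p(76) + p(69) - p(54) - p(46) + p(29) + p(20) - p(1)
= 24908858009 + 22540654445 - 16670689208 - 13610949895 + 8149040695 + 5964539504 - 2841940500 - 1844349560 + 679903203 + 384276336 - 104651419 - 49995925 + 9289091 + 3554345 - 386155 - 105558 + 4565 + 627 - 1
= 27517052599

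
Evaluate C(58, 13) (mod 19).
0

Using Lucas' theorem:
Write n=58 and k=13 in base 19:
n in base 19: [3, 1]
k in base 19: [0, 13]
C(58,13) mod 19 = ∏ C(n_i, k_i) mod 19
Digit binomials (mod 19): C(3,0) = 1; C(1,13) = 0 (k_i > n_i)
Product: 1 × 0 = 0 ≡ 0 (mod 19)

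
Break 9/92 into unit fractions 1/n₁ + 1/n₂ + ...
1/11 + 1/145 + 1/48914 + 1/3588820180

Greedy algorithm:
9/92: ceiling(92/9) = 11, use 1/11
7/1012: ceiling(1012/7) = 145, use 1/145
3/146740: ceiling(146740/3) = 48914, use 1/48914
1/3588820180: ceiling(3588820180/1) = 3588820180, use 1/3588820180
Result: 9/92 = 1/11 + 1/145 + 1/48914 + 1/3588820180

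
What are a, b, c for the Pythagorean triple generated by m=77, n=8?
(5865, 1232, 5993)

Euclid's formula: a = m² - n², b = 2mn, c = m² + n²
m = 77, n = 8
a = 77² - 8² = 5929 - 64 = 5865
b = 2 × 77 × 8 = 1232
c = 77² + 8² = 5929 + 64 = 5993
Verification: 5865² + 1232² = 34398225 + 1517824 = 35916049 = 5993² ✓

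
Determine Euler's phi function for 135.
72

135 = 3^3 × 5
φ(n) = n × ∏(1 - 1/p) for each prime p dividing n
φ(135) = 135 × (1 - 1/3) × (1 - 1/5) = 72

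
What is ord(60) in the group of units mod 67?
33

67 is prime, so ord(60) divides φ(67) = 66.
Divisors of 66: 1, 2, 3, 6, 11, 22, 33, 66.
Repeated squaring: 60^1 ≡ 60, 60^2 ≡ 49, 60^4 ≡ 56, 60^8 ≡ 54, 60^16 ≡ 35, 60^32 ≡ 19, 60^64 ≡ 26 (mod 67).
Test 60^d mod 67 for each divisor d in increasing order:
60^1 ≡ 60
60^2 ≡ 49
60^3 = 60^2·60^1 ≡ 59
60^6 = 60^4·60^2 ≡ 64
60^11 = 60^8·60^2·60^1 ≡ 37
60^22 = 60^16·60^4·60^2 ≡ 29
60^33 = 60^32·60^1 ≡ 1  ← first divisor giving 1
The order is 33.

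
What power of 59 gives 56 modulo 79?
65

Baby-step giant-step with step n = ⌈√79⌉ = 9.
Baby steps 59^j mod 79 (j:value) for j=0..8: 0:1, 1:59, 2:5, 3:58, 4:25, 5:53, 6:46, 7:28, 8:72.
Giant-step multiplier: 59^(-9) ≡ 59^(78-9) = 59^69 ≡ 57 (mod 79).
Giant steps γ_i = 56·57^i mod 79: γ_0=56, γ_1=32, γ_2=7, γ_3=4, γ_4=70, γ_5=40, γ_6=68, γ_7=5 (in table at j=2).
x = i·n + j = 7·9 + 2 = 65.
Check: 59^65 ≡ 56 (mod 79).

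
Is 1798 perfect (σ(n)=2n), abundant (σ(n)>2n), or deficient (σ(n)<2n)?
deficient

Proper divisors of 1798: sum = 1 + 2 + 29 + 31 + 58 + 62 + 899 = 1082
Since 1082 < 1798, 1798 is deficient.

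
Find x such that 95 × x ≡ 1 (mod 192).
95

gcd(95, 192) = 1, so the inverse exists.
Extended Euclidean algorithm on (192, 95):
192 = 2 × 95 + 2  ⟹  2 = (1)·192 + (-2)·95
95 = 47 × 2 + 1  ⟹  1 = (-47)·192 + (95)·95
So (95)·95 ≡ 1 (mod 192), i.e. 95^(-1) ≡ 95 (mod 192).
Check: 95 × 95 = 9025 ≡ 1 (mod 192)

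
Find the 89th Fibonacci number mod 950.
39

Matrix identity: Q^n = [[F_(n+1), F_n], [F_n, F_(n-1)]] with Q = [[1,1],[1,0]].
n = 89 = 1011001₂. Square-and-multiply, entries mod 950:
Q^1 = [[1,1],[1,0]]
Q^2 = (Q^1)² = [[2,1],[1,1]]
Q^5 = (Q^2)²·Q = [[8,5],[5,3]]
Q^11 = (Q^5)²·Q = [[144,89],[89,55]]
Q^22 = (Q^11)² = [[157,611],[611,496]]
Q^44 = (Q^22)² = [[870,933],[933,887]]
Q^89 = (Q^44)²·Q = [[570,39],[39,531]]
F_89 mod 950 = Q^89[0][1] = 39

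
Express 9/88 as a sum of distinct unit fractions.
1/10 + 1/440

Greedy algorithm:
9/88: ceiling(88/9) = 10, use 1/10
1/440: ceiling(440/1) = 440, use 1/440
Result: 9/88 = 1/10 + 1/440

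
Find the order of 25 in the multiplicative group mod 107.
53

107 is prime, so ord(25) divides φ(107) = 106.
Divisors of 106: 1, 2, 53, 106.
Repeated squaring: 25^1 ≡ 25, 25^2 ≡ 90, 25^4 ≡ 75, 25^8 ≡ 61, 25^16 ≡ 83, 25^32 ≡ 41, 25^64 ≡ 76 (mod 107).
Test 25^d mod 107 for each divisor d in increasing order:
25^1 ≡ 25
25^2 ≡ 90
25^53 = 25^32·25^16·25^4·25^1 ≡ 1  ← first divisor giving 1
The order is 53.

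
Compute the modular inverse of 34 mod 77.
34

gcd(34, 77) = 1, so the inverse exists.
Extended Euclidean algorithm on (77, 34):
77 = 2 × 34 + 9  ⟹  9 = (1)·77 + (-2)·34
34 = 3 × 9 + 7  ⟹  7 = (-3)·77 + (7)·34
9 = 1 × 7 + 2  ⟹  2 = (4)·77 + (-9)·34
7 = 3 × 2 + 1  ⟹  1 = (-15)·77 + (34)·34
So (34)·34 ≡ 1 (mod 77), i.e. 34^(-1) ≡ 34 (mod 77).
Check: 34 × 34 = 1156 ≡ 1 (mod 77)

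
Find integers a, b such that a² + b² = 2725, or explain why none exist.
15² + 50² (a=15, b=50)

Factorization: 2725 = 5^2 × 109
By Fermat: n is sum of two squares iff every prime p ≡ 3 (mod 4) appears to even power.
All primes ≡ 3 (mod 4) appear to even power.
Search a = 0, 1, 2, … for 2725 - a² a perfect square: first hit at a = 15: 2725 - 225 = 2500 = 50².
2725 = 15² + 50² = 225 + 2500 ✓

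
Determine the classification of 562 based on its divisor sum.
deficient

Proper divisors of 562: sum = 1 + 2 + 281 = 284
Since 284 < 562, 562 is deficient.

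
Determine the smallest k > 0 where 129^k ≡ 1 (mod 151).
150

151 is prime, so ord(129) divides φ(151) = 150.
Divisors of 150: 1, 2, 3, 5, 6, 10, 15, 25, 30, 50, 75, 150.
Repeated squaring: 129^1 ≡ 129, 129^2 ≡ 31, 129^4 ≡ 55, 129^8 ≡ 5, 129^16 ≡ 25, 129^32 ≡ 21, 129^64 ≡ 139, 129^128 ≡ 144 (mod 151).
Test 129^d mod 151 for each divisor d in increasing order:
129^1 ≡ 129
129^2 ≡ 31
129^3 = 129^2·129^1 ≡ 73
129^5 = 129^4·129^1 ≡ 149
129^6 = 129^4·129^2 ≡ 44
129^10 = 129^8·129^2 ≡ 4
129^15 = 129^8·129^4·129^2·129^1 ≡ 143
129^25 = 129^16·129^8·129^1 ≡ 119
129^30 = 129^16·129^8·129^4·129^2 ≡ 64
129^50 = 129^32·129^16·129^2 ≡ 118
129^75 = 129^64·129^8·129^2·129^1 ≡ 150
129^150 = 129^128·129^16·129^4·129^2 ≡ 1  ← first divisor giving 1
The order is 150.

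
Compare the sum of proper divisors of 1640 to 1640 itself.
abundant

Proper divisors of 1640: sum = 1 + 2 + 4 + 5 + 8 + 10 + 20 + 40 + 41 + 82 + 164 + 205 + 328 + 410 + 820 = 2140
Since 2140 > 1640, 1640 is abundant.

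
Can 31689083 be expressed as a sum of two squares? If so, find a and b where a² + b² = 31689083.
Not possible

Factorization: 31689083 = 29 × 103^3
By Fermat: n is sum of two squares iff every prime p ≡ 3 (mod 4) appears to even power.
Prime(s) ≡ 3 (mod 4) with odd exponent: [(103, 3)]
Therefore 31689083 cannot be expressed as a² + b².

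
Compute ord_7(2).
3

7 is prime, so ord(2) divides φ(7) = 6.
Divisors of 6: 1, 2, 3, 6.
Repeated squaring: 2^1 ≡ 2, 2^2 ≡ 4, 2^4 ≡ 2 (mod 7).
Test 2^d mod 7 for each divisor d in increasing order:
2^1 ≡ 2
2^2 ≡ 4
2^3 = 2^2·2^1 ≡ 1  ← first divisor giving 1
The order is 3.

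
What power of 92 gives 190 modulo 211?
49

Baby-step giant-step with step n = ⌈√211⌉ = 15.
Baby steps 92^j mod 211 (j:value) for j=0..14: 0:1, 1:92, 2:24, 3:98, 4:154, 5:31, 6:109, 7:111, 8:84, 9:132, 10:117, 11:3, 12:65, 13:72, 14:83.
Giant-step multiplier: 92^(-15) ≡ 92^(210-15) = 92^195 ≡ 153 (mod 211).
Giant steps γ_i = 190·153^i mod 211: γ_0=190, γ_1=163, γ_2=41, γ_3=154 (in table at j=4).
x = i·n + j = 3·15 + 4 = 49.
Check: 92^49 ≡ 190 (mod 211).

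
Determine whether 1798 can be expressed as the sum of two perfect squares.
Not possible

Factorization: 1798 = 2 × 29 × 31
By Fermat: n is sum of two squares iff every prime p ≡ 3 (mod 4) appears to even power.
Prime(s) ≡ 3 (mod 4) with odd exponent: [(31, 1)]
Therefore 1798 cannot be expressed as a² + b².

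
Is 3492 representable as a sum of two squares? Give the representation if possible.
24² + 54² (a=24, b=54)

Factorization: 3492 = 2^2 × 3^2 × 97
By Fermat: n is sum of two squares iff every prime p ≡ 3 (mod 4) appears to even power.
All primes ≡ 3 (mod 4) appear to even power.
Search a = 0, 1, 2, … for 3492 - a² a perfect square: first hit at a = 24: 3492 - 576 = 2916 = 54².
3492 = 24² + 54² = 576 + 2916 ✓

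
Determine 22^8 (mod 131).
129

Repeated squaring. Binary of 8 = 1000.
22^1 ≡ 22 (mod 131); 22^2 ≡ 91 (mod 131); 22^4 ≡ 28 (mod 131); 22^8 ≡ 129 (mod 131)
22^8 = 22^8 ≡ 129 (mod 131)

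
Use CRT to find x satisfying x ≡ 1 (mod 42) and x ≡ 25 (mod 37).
1135

Using Chinese Remainder Theorem:
M = 42 × 37 = 1554
M1 = 37, M2 = 42
y1 = 37^(-1) mod 42 = 25
y2 = 42^(-1) mod 37 = 15
x = (1×37×25 + 25×42×15) mod 1554 = 1135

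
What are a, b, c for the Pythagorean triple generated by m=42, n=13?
(1595, 1092, 1933)

Euclid's formula: a = m² - n², b = 2mn, c = m² + n²
m = 42, n = 13
a = 42² - 13² = 1764 - 169 = 1595
b = 2 × 42 × 13 = 1092
c = 42² + 13² = 1764 + 169 = 1933
Verification: 1595² + 1092² = 2544025 + 1192464 = 3736489 = 1933² ✓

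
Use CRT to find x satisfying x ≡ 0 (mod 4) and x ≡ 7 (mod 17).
24

Using Chinese Remainder Theorem:
M = 4 × 17 = 68
M1 = 17, M2 = 4
y1 = 17^(-1) mod 4 = 1
y2 = 4^(-1) mod 17 = 13
x = (0×17×1 + 7×4×13) mod 68 = 24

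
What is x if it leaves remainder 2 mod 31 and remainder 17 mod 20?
157

Using Chinese Remainder Theorem:
M = 31 × 20 = 620
M1 = 20, M2 = 31
y1 = 20^(-1) mod 31 = 14
y2 = 31^(-1) mod 20 = 11
x = (2×20×14 + 17×31×11) mod 620 = 157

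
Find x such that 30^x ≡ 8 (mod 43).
15

Baby-step giant-step with step n = ⌈√43⌉ = 7.
Baby steps 30^j mod 43 (j:value) for j=0..6: 0:1, 1:30, 2:40, 3:39, 4:9, 5:12, 6:16.
Giant-step multiplier: 30^(-7) ≡ 30^(42-7) = 30^35 ≡ 37 (mod 43).
Giant steps γ_i = 8·37^i mod 43: γ_0=8, γ_1=38, γ_2=30 (in table at j=1).
x = i·n + j = 2·7 + 1 = 15.
Check: 30^15 ≡ 8 (mod 43).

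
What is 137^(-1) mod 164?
85

gcd(137, 164) = 1, so the inverse exists.
Extended Euclidean algorithm on (164, 137):
164 = 1 × 137 + 27  ⟹  27 = (1)·164 + (-1)·137
137 = 5 × 27 + 2  ⟹  2 = (-5)·164 + (6)·137
27 = 13 × 2 + 1  ⟹  1 = (66)·164 + (-79)·137
So (-79)·137 ≡ 1 (mod 164), i.e. 137^(-1) ≡ -79 ≡ 85 (mod 164).
Check: 137 × 85 = 11645 ≡ 1 (mod 164)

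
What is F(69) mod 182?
12

Matrix identity: Q^n = [[F_(n+1), F_n], [F_n, F_(n-1)]] with Q = [[1,1],[1,0]].
n = 69 = 1000101₂. Square-and-multiply, entries mod 182:
Q^1 = [[1,1],[1,0]]
Q^2 = (Q^1)² = [[2,1],[1,1]]
Q^4 = (Q^2)² = [[5,3],[3,2]]
Q^8 = (Q^4)² = [[34,21],[21,13]]
Q^17 = (Q^8)²·Q = [[36,141],[141,77]]
Q^34 = (Q^17)² = [[65,99],[99,148]]
Q^69 = (Q^34)²·Q = [[169,12],[12,157]]
F_69 mod 182 = Q^69[0][1] = 12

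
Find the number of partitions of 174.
397125074750

p(n) counts ways to write n as a sum of positive integers (order ignored).
Euler's pentagonal recurrence: p(k) = p(k-1) + p(k-2) - p(k-5) - p(k-7) + p(k-12) + p(k-15) - ... (offsets j(3j∓1)/2, signs ++--, p(0)=1, p(<0)=0).
DP table for k = 0..173: p(0)=1, p(1)=1, p(2)=2, p(3)=3, p(4)=5, p(5)=7, p(6)=11, p(7)=15, p(8)=22, p(9)=30, p(10)=42, p(11)=56, p(12)=77, p(13)=101, p(14)=135, p(15)=176, p(16)=231, p(17)=297, p(18)=385, p(19)=490, p(20)=627, p(21)=792, p(22)=1002, p(23)=1255, p(24)=1575, p(25)=1958, p(26)=2436, p(27)=3010, p(28)=3718, p(29)=4565, p(30)=5604, p(31)=6842, p(32)=8349, p(33)=10143, p(34)=12310, p(35)=14883, p(36)=17977, p(37)=21637, p(38)=26015, p(39)=31185, p(40)=37338, p(41)=44583, p(42)=53174, p(43)=63261, p(44)=75175, p(45)=89134, p(46)=105558, p(47)=124754, p(48)=147273, p(49)=173525, p(50)=204226, p(51)=239943, p(52)=281589, p(53)=329931, p(54)=386155, p(55)=451276, p(56)=526823, p(57)=614154, p(58)=715220, p(59)=831820, p(60)=966467, p(61)=1121505, p(62)=1300156, p(63)=1505499, p(64)=1741630, p(65)=2012558, p(66)=2323520, p(67)=2679689, p(68)=3087735, p(69)=3554345, p(70)=4087968, p(71)=4697205, p(72)=5392783, p(73)=6185689, p(74)=7089500, p(75)=8118264, p(76)=9289091, p(77)=10619863, p(78)=12132164, p(79)=13848650, p(80)=15796476, p(81)=18004327, p(82)=20506255, p(83)=23338469, p(84)=26543660, p(85)=30167357, p(86)=34262962, p(87)=38887673, p(88)=44108109, p(89)=49995925, p(90)=56634173, p(91)=64112359, p(92)=72533807, p(93)=82010177, p(94)=92669720, p(95)=104651419, p(96)=118114304, p(97)=133230930, p(98)=150198136, p(99)=169229875, p(100)=190569292, p(101)=214481126, p(102)=241265379, p(103)=271248950, p(104)=304801365, p(105)=342325709, p(106)=384276336, p(107)=431149389, p(108)=483502844, p(109)=541946240, p(110)=607163746, p(111)=679903203, p(112)=761002156, p(113)=851376628, p(114)=952050665, p(115)=1064144451, p(116)=1188908248, p(117)=1327710076, p(118)=1482074143, p(119)=1653668665, p(120)=1844349560, p(121)=2056148051, p(122)=2291320912, p(123)=2552338241, p(124)=2841940500, p(125)=3163127352, p(126)=3519222692, p(127)=3913864295, p(128)=4351078600, p(129)=4835271870, p(130)=5371315400, p(131)=5964539504, p(132)=6620830889, p(133)=7346629512, p(134)=8149040695, p(135)=9035836076, p(136)=10015581680, p(137)=11097645016, p(138)=12292341831, p(139)=13610949895, p(140)=15065878135, p(141)=16670689208, p(142)=18440293320, p(143)=20390982757, p(144)=22540654445, p(145)=24908858009, p(146)=27517052599, p(147)=30388671978, p(148)=33549419497, p(149)=37027355200, p(150)=40853235313, p(151)=45060624582, p(152)=49686288421, p(153)=54770336324, p(154)=60356673280, p(155)=66493182097, p(156)=73232243759, p(157)=80630964769, p(158)=88751778802, p(159)=97662728555, p(160)=107438159466, p(161)=118159068427, p(162)=129913904637, p(163)=142798995930, p(164)=156919475295, p(165)=172389800255, p(166)=189334822579, p(167)=207890420102, p(168)=228204732751, p(169)=250438925115, p(170)=274768617130, p(171)=301384802048, p(172)=330495499613, p(173)=362326859895.
Final step: p(174) = p(173) + p(172) - p(169) - p(167) + p(162) + p(159) - p(152) - p(148) + p(139) + p(134) - p(123) - p(117) + p(104) + p(97) - p(82) - p(74) + p(57) + p(48) - p(29) - p(19)
= 362326859895 + 330495499613 - 250438925115 - 207890420102 + 129913904637 + 97662728555 - 49686288421 - 33549419497 + 13610949895 + 8149040695 - 2552338241 - 1327710076 + 304801365 + 133230930 - 20506255 - 7089500 + 614154 + 147273 - 4565 - 490
= 397125074750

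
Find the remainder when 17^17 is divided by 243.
224

Repeated squaring. Binary of 17 = 10001.
17^1 ≡ 17 (mod 243); 17^2 ≡ 46 (mod 243); 17^4 ≡ 172 (mod 243); 17^8 ≡ 181 (mod 243); 17^16 ≡ 199 (mod 243)
17^17 = 17^1 × 17^16 ≡ 224 (mod 243)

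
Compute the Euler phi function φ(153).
96

153 = 3^2 × 17
φ(n) = n × ∏(1 - 1/p) for each prime p dividing n
φ(153) = 153 × (1 - 1/3) × (1 - 1/17) = 96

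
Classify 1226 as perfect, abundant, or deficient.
deficient

Proper divisors of 1226: sum = 1 + 2 + 613 = 616
Since 616 < 1226, 1226 is deficient.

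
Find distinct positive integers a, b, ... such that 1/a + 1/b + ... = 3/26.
1/9 + 1/234

Greedy algorithm:
3/26: ceiling(26/3) = 9, use 1/9
1/234: ceiling(234/1) = 234, use 1/234
Result: 3/26 = 1/9 + 1/234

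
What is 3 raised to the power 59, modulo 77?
26

Repeated squaring. Binary of 59 = 111011.
3^1 ≡ 3 (mod 77); 3^2 ≡ 9 (mod 77); 3^4 ≡ 4 (mod 77); 3^8 ≡ 16 (mod 77); 3^16 ≡ 25 (mod 77); 3^32 ≡ 9 (mod 77)
3^59 = 3^1 × 3^2 × 3^8 × 3^16 × 3^32 ≡ 26 (mod 77)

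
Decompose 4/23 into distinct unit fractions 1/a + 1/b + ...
1/6 + 1/138

Greedy algorithm:
4/23: ceiling(23/4) = 6, use 1/6
1/138: ceiling(138/1) = 138, use 1/138
Result: 4/23 = 1/6 + 1/138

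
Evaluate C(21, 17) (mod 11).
1

Using Lucas' theorem:
Write n=21 and k=17 in base 11:
n in base 11: [1, 10]
k in base 11: [1, 6]
C(21,17) mod 11 = ∏ C(n_i, k_i) mod 11
Digit binomials (mod 11): C(1,1) = 1; C(10,6) = 210 ≡ 1
Product: 1 × 1 = 1 ≡ 1 (mod 11)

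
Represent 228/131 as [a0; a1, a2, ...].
[1; 1, 2, 1, 5, 1, 4]

Euclidean algorithm steps:
228 = 1 × 131 + 97
131 = 1 × 97 + 34
97 = 2 × 34 + 29
34 = 1 × 29 + 5
29 = 5 × 5 + 4
5 = 1 × 4 + 1
4 = 4 × 1 + 0
Continued fraction: [1; 1, 2, 1, 5, 1, 4]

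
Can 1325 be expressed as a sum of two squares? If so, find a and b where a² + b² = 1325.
10² + 35² (a=10, b=35)

Factorization: 1325 = 5^2 × 53
By Fermat: n is sum of two squares iff every prime p ≡ 3 (mod 4) appears to even power.
All primes ≡ 3 (mod 4) appear to even power.
Search a = 0, 1, 2, … for 1325 - a² a perfect square: first hit at a = 10: 1325 - 100 = 1225 = 35².
1325 = 10² + 35² = 100 + 1225 ✓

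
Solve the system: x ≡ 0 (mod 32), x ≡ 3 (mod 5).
128

Using Chinese Remainder Theorem:
M = 32 × 5 = 160
M1 = 5, M2 = 32
y1 = 5^(-1) mod 32 = 13
y2 = 32^(-1) mod 5 = 3
x = (0×5×13 + 3×32×3) mod 160 = 128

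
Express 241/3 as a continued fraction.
[80; 3]

Euclidean algorithm steps:
241 = 80 × 3 + 1
3 = 3 × 1 + 0
Continued fraction: [80; 3]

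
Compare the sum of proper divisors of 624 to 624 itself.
abundant

Proper divisors of 624: sum = 1 + 2 + 3 + 4 + 6 + 8 + 12 + 13 + ... + 104 + 156 + 208 + 312 (19 divisors) = 1112
Since 1112 > 624, 624 is abundant.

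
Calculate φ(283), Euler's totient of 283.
282

283 = 283
φ(n) = n × ∏(1 - 1/p) for each prime p dividing n
φ(283) = 283 × (1 - 1/283) = 282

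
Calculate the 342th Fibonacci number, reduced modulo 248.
144

Matrix identity: Q^n = [[F_(n+1), F_n], [F_n, F_(n-1)]] with Q = [[1,1],[1,0]].
n = 342 = 101010110₂. Square-and-multiply, entries mod 248:
Q^1 = [[1,1],[1,0]]
Q^2 = (Q^1)² = [[2,1],[1,1]]
Q^5 = (Q^2)²·Q = [[8,5],[5,3]]
Q^10 = (Q^5)² = [[89,55],[55,34]]
Q^21 = (Q^10)²·Q = [[103,34],[34,69]]
Q^42 = (Q^21)² = [[109,144],[144,213]]
Q^85 = (Q^42)²·Q = [[121,129],[129,240]]
Q^171 = (Q^85)²·Q = [[227,34],[34,193]]
Q^342 = (Q^171)² = [[109,144],[144,213]]
F_342 mod 248 = Q^342[0][1] = 144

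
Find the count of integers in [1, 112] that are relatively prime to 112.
48

112 = 2^4 × 7
φ(n) = n × ∏(1 - 1/p) for each prime p dividing n
φ(112) = 112 × (1 - 1/2) × (1 - 1/7) = 48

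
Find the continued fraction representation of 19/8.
[2; 2, 1, 2]

Euclidean algorithm steps:
19 = 2 × 8 + 3
8 = 2 × 3 + 2
3 = 1 × 2 + 1
2 = 2 × 1 + 0
Continued fraction: [2; 2, 1, 2]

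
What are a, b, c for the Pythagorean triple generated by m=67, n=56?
(1353, 7504, 7625)

Euclid's formula: a = m² - n², b = 2mn, c = m² + n²
m = 67, n = 56
a = 67² - 56² = 4489 - 3136 = 1353
b = 2 × 67 × 56 = 7504
c = 67² + 56² = 4489 + 3136 = 7625
Verification: 1353² + 7504² = 1830609 + 56310016 = 58140625 = 7625² ✓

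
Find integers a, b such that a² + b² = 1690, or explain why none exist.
3² + 41² (a=3, b=41)

Factorization: 1690 = 2 × 5 × 13^2
By Fermat: n is sum of two squares iff every prime p ≡ 3 (mod 4) appears to even power.
All primes ≡ 3 (mod 4) appear to even power.
Search a = 0, 1, 2, … for 1690 - a² a perfect square: first hit at a = 3: 1690 - 9 = 1681 = 41².
1690 = 3² + 41² = 9 + 1681 ✓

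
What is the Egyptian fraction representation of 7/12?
1/2 + 1/12

Greedy algorithm:
7/12: ceiling(12/7) = 2, use 1/2
1/12: ceiling(12/1) = 12, use 1/12
Result: 7/12 = 1/2 + 1/12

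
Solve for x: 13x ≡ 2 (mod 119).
x ≡ 110 (mod 119)

gcd(13, 119) = 1, which divides 2, so solutions exist.
Find 13^(-1) mod 119 by the extended Euclidean algorithm:
119 = 9 × 13 + 2  ⟹  2 = (1)·119 + (-9)·13
13 = 6 × 2 + 1  ⟹  1 = (-6)·119 + (55)·13
So (55)·13 ≡ 1 (mod 119), i.e. 13^(-1) ≡ 55 (mod 119).
x ≡ 55 × 2 = 110 ≡ 110 (mod 119).
Check: 13 × 110 = 1430 ≡ 2 (mod 119).
Unique solution: x ≡ 110 (mod 119)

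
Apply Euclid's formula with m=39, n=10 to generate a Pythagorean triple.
(1421, 780, 1621)

Euclid's formula: a = m² - n², b = 2mn, c = m² + n²
m = 39, n = 10
a = 39² - 10² = 1521 - 100 = 1421
b = 2 × 39 × 10 = 780
c = 39² + 10² = 1521 + 100 = 1621
Verification: 1421² + 780² = 2019241 + 608400 = 2627641 = 1621² ✓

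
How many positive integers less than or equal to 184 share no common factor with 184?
88

184 = 2^3 × 23
φ(n) = n × ∏(1 - 1/p) for each prime p dividing n
φ(184) = 184 × (1 - 1/2) × (1 - 1/23) = 88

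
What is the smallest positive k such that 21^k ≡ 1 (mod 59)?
29

59 is prime, so ord(21) divides φ(59) = 58.
Divisors of 58: 1, 2, 29, 58.
Repeated squaring: 21^1 ≡ 21, 21^2 ≡ 28, 21^4 ≡ 17, 21^8 ≡ 53, 21^16 ≡ 36, 21^32 ≡ 57 (mod 59).
Test 21^d mod 59 for each divisor d in increasing order:
21^1 ≡ 21
21^2 ≡ 28
21^29 = 21^16·21^8·21^4·21^1 ≡ 1  ← first divisor giving 1
The order is 29.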